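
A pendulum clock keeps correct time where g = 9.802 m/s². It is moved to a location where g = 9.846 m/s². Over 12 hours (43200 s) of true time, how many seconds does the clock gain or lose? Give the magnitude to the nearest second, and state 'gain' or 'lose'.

gain 97 s

The clock's period scales as T ∝ 1/√g, so T'/T = √(9.802/9.846) = 0.997763.
In 43200 s of true time the clock registers 43200/0.997763 = 43296.9 s, so it gains 97 s.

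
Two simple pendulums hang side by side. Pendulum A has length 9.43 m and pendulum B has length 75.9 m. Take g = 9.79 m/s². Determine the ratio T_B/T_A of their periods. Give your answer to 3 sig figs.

2.84

T ∝ √L, so T_B/T_A = √(L_B/L_A) = √(75.9/9.43) = 2.84.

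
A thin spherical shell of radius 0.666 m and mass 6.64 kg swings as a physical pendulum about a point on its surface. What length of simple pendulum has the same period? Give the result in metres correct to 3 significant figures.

1.11 m

The equivalent simple-pendulum length is L_eq = I/(md), where I is about the pivot and d = 0.6660 m.
I_cm = (2/3)mR² = 1.963 kg·m², so I = I_cm + md² = 1.963 + 2.945 = 4.909 kg·m².
L_eq = 4.909/(6.64 × 0.6660) = 1.11 m.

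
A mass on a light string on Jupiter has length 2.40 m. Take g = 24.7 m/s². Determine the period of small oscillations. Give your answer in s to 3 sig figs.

T = 2π√(L/g) = 2π√(2.40/24.7) = 2π × 0.3117 = 1.96 s.

1.96 s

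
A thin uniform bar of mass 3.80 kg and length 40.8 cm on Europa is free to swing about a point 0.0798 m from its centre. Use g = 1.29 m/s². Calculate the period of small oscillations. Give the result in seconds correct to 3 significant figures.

For a physical pendulum T = 2π√(I/(mgd)), with d = 0.07980 m from pivot to centre of mass.
I_cm = mL²/12 = 3.80 × 0.408²/12 = 0.05271 kg·m²; I = I_cm + md² = 0.05271 + 3.80 × 0.07980² = 0.07691 kg·m².
T = 2π√(0.07691/(3.80 × 1.29 × 0.07980)) = 2.79 s.

2.79 s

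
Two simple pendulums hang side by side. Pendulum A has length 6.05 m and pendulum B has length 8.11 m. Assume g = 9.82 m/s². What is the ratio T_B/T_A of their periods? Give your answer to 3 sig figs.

T ∝ √L, so T_B/T_A = √(L_B/L_A) = √(8.11/6.05) = 1.16.

1.16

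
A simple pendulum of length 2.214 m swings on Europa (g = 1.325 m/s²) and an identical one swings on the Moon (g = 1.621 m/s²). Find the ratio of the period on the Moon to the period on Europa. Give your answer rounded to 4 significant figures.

T ∝ 1/√g, so T₂/T₁ = √(g₁/g₂) = √(1.325/1.621) = 0.9041.

0.9041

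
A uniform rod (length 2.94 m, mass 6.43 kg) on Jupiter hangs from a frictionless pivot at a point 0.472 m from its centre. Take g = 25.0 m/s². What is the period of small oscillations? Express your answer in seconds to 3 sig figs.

For a physical pendulum T = 2π√(I/(mgd)), with d = 0.4720 m from pivot to centre of mass.
I_cm = mL²/12 = 6.43 × 2.94²/12 = 4.632 kg·m²; I = I_cm + md² = 4.632 + 6.43 × 0.4720² = 6.064 kg·m².
T = 2π√(6.064/(6.43 × 25.0 × 0.4720)) = 1.78 s.

1.78 s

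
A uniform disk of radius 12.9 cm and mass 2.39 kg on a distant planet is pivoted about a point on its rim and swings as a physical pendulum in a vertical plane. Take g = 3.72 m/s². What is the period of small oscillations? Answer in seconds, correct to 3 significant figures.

I_cm = ½mr² = 0.01989 kg·m². The pivot is at distance d = 0.129 m from the centre of mass.
By the parallel-axis theorem, I = I_cm + md² = 0.01989 + 0.03977 = 0.05966 kg·m².
T = 2π√(I/(mgd)) = 2π√(0.05966/(2.39 × 3.72 × 0.129)) = 1.43 s.

1.43 s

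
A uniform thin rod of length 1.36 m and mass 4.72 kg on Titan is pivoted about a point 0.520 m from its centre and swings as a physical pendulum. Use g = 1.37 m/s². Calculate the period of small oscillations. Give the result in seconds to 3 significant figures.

4.85 s

For a physical pendulum T = 2π√(I/(mgd)), with d = 0.5200 m from pivot to centre of mass.
I_cm = mL²/12 = 4.72 × 1.36²/12 = 0.7275 kg·m²; I = I_cm + md² = 0.7275 + 4.72 × 0.5200² = 2.004 kg·m².
T = 2π√(2.004/(4.72 × 1.37 × 0.5200)) = 4.85 s.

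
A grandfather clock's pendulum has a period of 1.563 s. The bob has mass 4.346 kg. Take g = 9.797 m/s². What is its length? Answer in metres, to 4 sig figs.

0.6062 m

From T = 2π√(L/g), L = gT²/(4π²) = 9.797 × 1.5630²/(4π²) = 0.6062 m.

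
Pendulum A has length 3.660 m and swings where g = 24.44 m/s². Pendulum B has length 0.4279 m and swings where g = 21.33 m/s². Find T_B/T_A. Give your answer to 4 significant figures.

T = 2π√(L/g), so T_B/T_A = √((L_B/g_B)/(L_A/g_A)) = √((0.4279/21.33)/(3.660/24.44)) = 0.3660.

0.3660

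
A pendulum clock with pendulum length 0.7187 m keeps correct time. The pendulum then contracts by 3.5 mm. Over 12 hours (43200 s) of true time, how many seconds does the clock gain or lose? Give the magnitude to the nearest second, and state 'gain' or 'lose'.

gain 106 s

T ∝ √L, so T'/T = √(0.71520/0.7187) = 0.997562.
In 43200 s of true time the clock registers 43200/0.997562 = 43305.6 s, so it gains 106 s.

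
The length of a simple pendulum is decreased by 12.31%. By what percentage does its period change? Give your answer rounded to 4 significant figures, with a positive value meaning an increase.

T ∝ √L, so T'/T = √(0.87690) = 0.93643.
Percentage change in T = (0.93643 − 1) × 100% = -6.357%.

-6.357%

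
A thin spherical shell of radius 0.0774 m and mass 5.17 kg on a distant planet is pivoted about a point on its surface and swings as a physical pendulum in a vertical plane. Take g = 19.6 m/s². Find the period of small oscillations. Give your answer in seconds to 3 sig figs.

0.510 s

I_cm = (2/3)mr² = 0.02065 kg·m². The pivot is at distance d = 0.0774 m from the centre of mass.
By the parallel-axis theorem, I = I_cm + md² = 0.02065 + 0.03097 = 0.05162 kg·m².
T = 2π√(I/(mgd)) = 2π√(0.05162/(5.17 × 19.6 × 0.0774)) = 0.510 s.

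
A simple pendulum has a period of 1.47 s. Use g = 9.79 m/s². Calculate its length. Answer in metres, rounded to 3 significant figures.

From T = 2π√(L/g), L = gT²/(4π²) = 9.79 × 1.470²/(4π²) = 0.536 m.

0.536 m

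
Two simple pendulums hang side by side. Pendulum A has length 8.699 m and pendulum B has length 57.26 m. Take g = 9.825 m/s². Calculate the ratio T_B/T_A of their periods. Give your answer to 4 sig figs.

2.566

T ∝ √L, so T_B/T_A = √(L_B/L_A) = √(57.26/8.699) = 2.566.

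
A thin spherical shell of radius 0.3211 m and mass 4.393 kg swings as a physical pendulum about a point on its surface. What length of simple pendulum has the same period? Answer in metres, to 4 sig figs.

0.5352 m

The equivalent simple-pendulum length is L_eq = I/(md), where I is about the pivot and d = 0.32110 m.
I_cm = (2/3)mR² = 0.30196 kg·m², so I = I_cm + md² = 0.30196 + 0.45294 = 0.75490 kg·m².
L_eq = 0.75490/(4.393 × 0.32110) = 0.5352 m.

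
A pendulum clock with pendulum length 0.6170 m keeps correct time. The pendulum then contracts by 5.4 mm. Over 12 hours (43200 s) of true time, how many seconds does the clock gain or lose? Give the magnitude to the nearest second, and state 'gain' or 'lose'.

gain 190 s

T ∝ √L, so T'/T = √(0.61160/0.6170) = 0.995614.
In 43200 s of true time the clock registers 43200/0.995614 = 43390.3 s, so it gains 190 s.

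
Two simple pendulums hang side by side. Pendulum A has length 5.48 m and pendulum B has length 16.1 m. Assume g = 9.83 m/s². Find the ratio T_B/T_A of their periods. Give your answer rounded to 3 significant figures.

1.71

T ∝ √L, so T_B/T_A = √(L_B/L_A) = √(16.1/5.48) = 1.71.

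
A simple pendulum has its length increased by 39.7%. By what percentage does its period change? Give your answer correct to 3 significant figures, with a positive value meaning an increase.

T ∝ √L, so T'/T = √(1.397) = 1.182.
Percentage change in T = (1.182 − 1) × 100% = 18.2%.

18.2%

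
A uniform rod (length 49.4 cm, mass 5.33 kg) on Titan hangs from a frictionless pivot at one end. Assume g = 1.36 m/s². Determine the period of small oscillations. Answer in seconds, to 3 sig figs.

3.09 s

For a physical pendulum T = 2π√(I/(mgd)), with d = 0.2470 m from pivot to centre of mass.
I_cm = mL²/12 = 5.33 × 0.494²/12 = 0.1084 kg·m²; I = I_cm + md² = 0.1084 + 5.33 × 0.2470² = 0.4336 kg·m².
T = 2π√(0.4336/(5.33 × 1.36 × 0.2470)) = 3.09 s.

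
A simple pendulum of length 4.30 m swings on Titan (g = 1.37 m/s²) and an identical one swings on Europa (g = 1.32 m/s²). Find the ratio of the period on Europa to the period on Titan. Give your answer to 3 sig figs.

1.02

T ∝ 1/√g, so T₂/T₁ = √(g₁/g₂) = √(1.37/1.32) = 1.02.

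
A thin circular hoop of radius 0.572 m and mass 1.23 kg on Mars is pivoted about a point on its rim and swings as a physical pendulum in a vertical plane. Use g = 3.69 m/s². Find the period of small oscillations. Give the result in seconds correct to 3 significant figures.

3.50 s

I_cm = mr² = 0.4024 kg·m². The pivot is at distance d = 0.572 m from the centre of mass.
By the parallel-axis theorem, I = I_cm + md² = 0.4024 + 0.4024 = 0.8049 kg·m².
T = 2π√(I/(mgd)) = 2π√(0.8049/(1.23 × 3.69 × 0.572)) = 3.50 s.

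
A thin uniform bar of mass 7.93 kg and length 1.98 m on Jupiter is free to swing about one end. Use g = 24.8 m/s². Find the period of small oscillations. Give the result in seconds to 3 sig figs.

1.45 s

For a physical pendulum T = 2π√(I/(mgd)), with d = 0.9900 m from pivot to centre of mass.
I_cm = mL²/12 = 7.93 × 1.98²/12 = 2.591 kg·m²; I = I_cm + md² = 2.591 + 7.93 × 0.9900² = 10.36 kg·m².
T = 2π√(10.36/(7.93 × 24.8 × 0.9900)) = 1.45 s.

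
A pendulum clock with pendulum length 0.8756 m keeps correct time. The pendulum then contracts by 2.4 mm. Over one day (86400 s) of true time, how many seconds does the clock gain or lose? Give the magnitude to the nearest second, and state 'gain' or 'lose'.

gain 119 s

T ∝ √L, so T'/T = √(0.87320/0.8756) = 0.998629.
In 86400 s of true time the clock registers 86400/0.998629 = 86518.7 s, so it gains 119 s.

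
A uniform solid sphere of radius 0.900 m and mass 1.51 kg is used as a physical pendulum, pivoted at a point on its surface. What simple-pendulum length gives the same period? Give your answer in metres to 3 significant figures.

The equivalent simple-pendulum length is L_eq = I/(md), where I is about the pivot and d = 0.9000 m.
I_cm = (2/5)mR² = 0.4892 kg·m², so I = I_cm + md² = 0.4892 + 1.223 = 1.712 kg·m².
L_eq = 1.712/(1.51 × 0.9000) = 1.26 m.

1.26 m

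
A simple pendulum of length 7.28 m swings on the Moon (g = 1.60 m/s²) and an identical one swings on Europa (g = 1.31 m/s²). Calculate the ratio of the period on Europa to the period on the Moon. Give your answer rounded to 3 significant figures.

1.11

T ∝ 1/√g, so T₂/T₁ = √(g₁/g₂) = √(1.60/1.31) = 1.11.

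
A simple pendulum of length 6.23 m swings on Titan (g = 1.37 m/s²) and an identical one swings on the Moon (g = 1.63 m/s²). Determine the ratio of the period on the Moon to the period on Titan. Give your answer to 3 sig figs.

T ∝ 1/√g, so T₂/T₁ = √(g₁/g₂) = √(1.37/1.63) = 0.917.

0.917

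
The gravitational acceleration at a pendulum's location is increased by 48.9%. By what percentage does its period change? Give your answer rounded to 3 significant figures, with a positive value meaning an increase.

T ∝ 1/√g, so T'/T = 1/√(1.489) = 0.8195.
Percentage change in T = (0.8195 − 1) × 100% = -18.0%.

-18.0%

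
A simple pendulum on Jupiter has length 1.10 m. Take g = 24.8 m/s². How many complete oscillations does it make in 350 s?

264

T = 2π√(L/g) = 2π√(1.10/24.8) = 1.323 s.
Number of complete oscillations = ⌊350/1.323⌋ = ⌊264.5⌋ = 264.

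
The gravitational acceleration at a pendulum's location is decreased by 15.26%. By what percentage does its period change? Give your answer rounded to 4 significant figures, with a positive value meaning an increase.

8.631%

T ∝ 1/√g, so T'/T = 1/√(0.84740) = 1.0863.
Percentage change in T = (1.0863 − 1) × 100% = 8.631%.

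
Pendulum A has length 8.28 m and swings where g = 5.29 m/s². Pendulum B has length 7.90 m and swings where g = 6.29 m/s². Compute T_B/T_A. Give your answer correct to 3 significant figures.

T = 2π√(L/g), so T_B/T_A = √((L_B/g_B)/(L_A/g_A)) = √((7.90/6.29)/(8.28/5.29)) = 0.896.

0.896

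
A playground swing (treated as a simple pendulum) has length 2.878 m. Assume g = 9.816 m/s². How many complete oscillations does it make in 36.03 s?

T = 2π√(L/g) = 2π√(2.878/9.816) = 3.4022 s.
Number of complete oscillations = ⌊36.03/3.4022⌋ = ⌊10.590⌋ = 10.

10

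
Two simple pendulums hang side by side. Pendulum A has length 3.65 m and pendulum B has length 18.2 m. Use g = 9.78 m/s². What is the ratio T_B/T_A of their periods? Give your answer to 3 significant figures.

2.23

T ∝ √L, so T_B/T_A = √(L_B/L_A) = √(18.2/3.65) = 2.23.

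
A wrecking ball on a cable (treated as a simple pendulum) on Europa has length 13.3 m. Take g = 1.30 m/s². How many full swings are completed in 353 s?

17

T = 2π√(L/g) = 2π√(13.3/1.30) = 20.10 s.
Number of complete oscillations = ⌊353/20.10⌋ = ⌊17.56⌋ = 17.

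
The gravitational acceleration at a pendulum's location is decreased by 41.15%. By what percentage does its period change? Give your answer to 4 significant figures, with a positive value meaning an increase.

T ∝ 1/√g, so T'/T = 1/√(0.58850) = 1.3035.
Percentage change in T = (1.3035 − 1) × 100% = 30.35%.

30.35%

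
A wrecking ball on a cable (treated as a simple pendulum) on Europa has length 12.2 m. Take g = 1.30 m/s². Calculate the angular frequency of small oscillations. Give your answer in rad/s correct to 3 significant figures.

ω = √(g/L) = √(1.30/12.2) = 0.326 rad/s.

0.326 rad/s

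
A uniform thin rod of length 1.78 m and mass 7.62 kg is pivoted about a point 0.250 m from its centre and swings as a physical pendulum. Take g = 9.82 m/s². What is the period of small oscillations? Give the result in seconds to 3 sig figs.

2.29 s

For a physical pendulum T = 2π√(I/(mgd)), with d = 0.2500 m from pivot to centre of mass.
I_cm = mL²/12 = 7.62 × 1.78²/12 = 2.012 kg·m²; I = I_cm + md² = 2.012 + 7.62 × 0.2500² = 2.488 kg·m².
T = 2π√(2.488/(7.62 × 9.82 × 0.2500)) = 2.29 s.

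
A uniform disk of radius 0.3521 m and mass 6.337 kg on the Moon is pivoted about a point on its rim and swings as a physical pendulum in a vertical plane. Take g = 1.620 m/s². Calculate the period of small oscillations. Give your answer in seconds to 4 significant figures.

3.588 s

I_cm = ½mr² = 0.39281 kg·m². The pivot is at distance d = 0.3521 m from the centre of mass.
By the parallel-axis theorem, I = I_cm + md² = 0.39281 + 0.78563 = 1.1784 kg·m².
T = 2π√(I/(mgd)) = 2π√(1.1784/(6.337 × 1.620 × 0.3521)) = 3.588 s.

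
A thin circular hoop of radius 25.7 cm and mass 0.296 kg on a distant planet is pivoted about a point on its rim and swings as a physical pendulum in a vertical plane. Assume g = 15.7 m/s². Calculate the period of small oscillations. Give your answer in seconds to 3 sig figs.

1.14 s

I_cm = mr² = 0.01955 kg·m². The pivot is at distance d = 0.257 m from the centre of mass.
By the parallel-axis theorem, I = I_cm + md² = 0.01955 + 0.01955 = 0.03910 kg·m².
T = 2π√(I/(mgd)) = 2π√(0.03910/(0.296 × 15.7 × 0.257)) = 1.14 s.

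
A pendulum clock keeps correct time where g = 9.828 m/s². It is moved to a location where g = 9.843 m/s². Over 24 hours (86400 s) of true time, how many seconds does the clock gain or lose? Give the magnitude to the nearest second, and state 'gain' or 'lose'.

gain 66 s

The clock's period scales as T ∝ 1/√g, so T'/T = √(9.828/9.843) = 0.999238.
In 86400 s of true time the clock registers 86400/0.999238 = 86465.9 s, so it gains 66 s.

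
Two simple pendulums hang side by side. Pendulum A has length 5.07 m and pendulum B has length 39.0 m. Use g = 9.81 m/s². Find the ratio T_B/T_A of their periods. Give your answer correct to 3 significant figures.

T ∝ √L, so T_B/T_A = √(L_B/L_A) = √(39.0/5.07) = 2.77.

2.77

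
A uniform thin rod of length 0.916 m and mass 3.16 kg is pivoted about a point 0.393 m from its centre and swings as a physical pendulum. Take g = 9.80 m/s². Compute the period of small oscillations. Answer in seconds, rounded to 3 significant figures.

For a physical pendulum T = 2π√(I/(mgd)), with d = 0.3930 m from pivot to centre of mass.
I_cm = mL²/12 = 3.16 × 0.916²/12 = 0.2210 kg·m²; I = I_cm + md² = 0.2210 + 3.16 × 0.3930² = 0.7090 kg·m².
T = 2π√(0.7090/(3.16 × 9.80 × 0.3930)) = 1.52 s.

1.52 s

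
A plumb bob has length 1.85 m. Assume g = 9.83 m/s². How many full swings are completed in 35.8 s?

T = 2π√(L/g) = 2π√(1.85/9.83) = 2.726 s.
Number of complete oscillations = ⌊35.8/2.726⌋ = ⌊13.13⌋ = 13.

13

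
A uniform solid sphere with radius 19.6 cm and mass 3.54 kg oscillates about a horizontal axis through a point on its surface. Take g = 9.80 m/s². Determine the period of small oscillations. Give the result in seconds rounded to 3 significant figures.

I_cm = (2/5)mr² = 0.05440 kg·m². The pivot is at distance d = 0.196 m from the centre of mass.
By the parallel-axis theorem, I = I_cm + md² = 0.05440 + 0.1360 = 0.1904 kg·m².
T = 2π√(I/(mgd)) = 2π√(0.1904/(3.54 × 9.80 × 0.196)) = 1.05 s.

1.05 s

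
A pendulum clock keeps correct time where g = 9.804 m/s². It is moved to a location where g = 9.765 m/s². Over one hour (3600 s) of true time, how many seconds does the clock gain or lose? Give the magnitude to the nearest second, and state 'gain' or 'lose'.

The clock's period scales as T ∝ 1/√g, so T'/T = √(9.804/9.765) = 1.00199.
In 3600 s of true time the clock registers 3600/1.00199 = 3592.8 s, so it loses 7 s.

lose 7 s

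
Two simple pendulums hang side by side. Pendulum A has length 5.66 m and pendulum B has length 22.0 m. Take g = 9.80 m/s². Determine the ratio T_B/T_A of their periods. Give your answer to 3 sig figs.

T ∝ √L, so T_B/T_A = √(L_B/L_A) = √(22.0/5.66) = 1.97.

1.97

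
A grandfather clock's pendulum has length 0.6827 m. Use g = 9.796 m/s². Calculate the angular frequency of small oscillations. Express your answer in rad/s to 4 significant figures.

ω = √(g/L) = √(9.796/0.6827) = 3.788 rad/s.

3.788 rad/s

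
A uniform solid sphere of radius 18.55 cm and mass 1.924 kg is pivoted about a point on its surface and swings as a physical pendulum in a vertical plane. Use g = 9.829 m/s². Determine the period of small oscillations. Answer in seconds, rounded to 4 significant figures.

I_cm = (2/5)mr² = 0.026482 kg·m². The pivot is at distance d = 0.1855 m from the centre of mass.
By the parallel-axis theorem, I = I_cm + md² = 0.026482 + 0.066205 = 0.092687 kg·m².
T = 2π√(I/(mgd)) = 2π√(0.092687/(1.924 × 9.829 × 0.1855)) = 1.021 s.

1.021 s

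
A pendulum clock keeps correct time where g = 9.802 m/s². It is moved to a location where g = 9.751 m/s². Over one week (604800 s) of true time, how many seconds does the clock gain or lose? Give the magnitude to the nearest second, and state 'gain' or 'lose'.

lose 1575 s

The clock's period scales as T ∝ 1/√g, so T'/T = √(9.802/9.751) = 1.00261.
In 604800 s of true time the clock registers 604800/1.00261 = 603224.6 s, so it loses 1575 s.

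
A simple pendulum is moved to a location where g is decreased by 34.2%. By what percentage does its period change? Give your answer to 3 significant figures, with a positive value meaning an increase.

T ∝ 1/√g, so T'/T = 1/√(0.6580) = 1.233.
Percentage change in T = (1.233 − 1) × 100% = 23.3%.

23.3%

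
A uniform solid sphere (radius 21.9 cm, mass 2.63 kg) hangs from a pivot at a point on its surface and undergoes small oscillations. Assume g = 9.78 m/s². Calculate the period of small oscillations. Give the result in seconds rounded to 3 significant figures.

I_cm = (2/5)mr² = 0.05045 kg·m². The pivot is at distance d = 0.219 m from the centre of mass.
By the parallel-axis theorem, I = I_cm + md² = 0.05045 + 0.1261 = 0.1766 kg·m².
T = 2π√(I/(mgd)) = 2π√(0.1766/(2.63 × 9.78 × 0.219)) = 1.11 s.

1.11 s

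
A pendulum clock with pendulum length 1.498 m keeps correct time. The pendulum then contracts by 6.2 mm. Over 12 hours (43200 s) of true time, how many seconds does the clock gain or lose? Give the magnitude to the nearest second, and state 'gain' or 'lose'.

T ∝ √L, so T'/T = √(1.49180/1.498) = 0.997928.
In 43200 s of true time the clock registers 43200/0.997928 = 43289.7 s, so it gains 90 s.

gain 90 s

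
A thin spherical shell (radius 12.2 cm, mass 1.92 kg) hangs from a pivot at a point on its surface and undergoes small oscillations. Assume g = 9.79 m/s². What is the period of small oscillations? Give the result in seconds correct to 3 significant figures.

I_cm = (2/3)mr² = 0.01905 kg·m². The pivot is at distance d = 0.122 m from the centre of mass.
By the parallel-axis theorem, I = I_cm + md² = 0.01905 + 0.02858 = 0.04763 kg·m².
T = 2π√(I/(mgd)) = 2π√(0.04763/(1.92 × 9.79 × 0.122)) = 0.906 s.

0.906 s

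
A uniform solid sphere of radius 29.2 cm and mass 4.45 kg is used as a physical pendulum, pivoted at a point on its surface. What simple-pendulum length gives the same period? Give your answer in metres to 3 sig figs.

0.409 m

The equivalent simple-pendulum length is L_eq = I/(md), where I is about the pivot and d = 0.2920 m.
I_cm = (2/5)mR² = 0.1518 kg·m², so I = I_cm + md² = 0.1518 + 0.3794 = 0.5312 kg·m².
L_eq = 0.5312/(4.45 × 0.2920) = 0.409 m.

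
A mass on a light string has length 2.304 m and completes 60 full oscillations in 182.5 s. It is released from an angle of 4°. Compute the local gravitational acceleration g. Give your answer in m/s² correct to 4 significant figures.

9.831 m/s²

T = 182.5/60 = 3.0417 s.
From T = 2π√(L/g), g = 4π²L/T² = 4π² × 2.304/3.0417² = 9.831 m/s².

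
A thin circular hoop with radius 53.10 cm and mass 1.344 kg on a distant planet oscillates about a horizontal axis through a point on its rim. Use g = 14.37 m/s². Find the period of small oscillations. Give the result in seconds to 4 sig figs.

1.708 s

I_cm = mr² = 0.37896 kg·m². The pivot is at distance d = 0.5310 m from the centre of mass.
By the parallel-axis theorem, I = I_cm + md² = 0.37896 + 0.37896 = 0.75791 kg·m².
T = 2π√(I/(mgd)) = 2π√(0.75791/(1.344 × 14.37 × 0.5310)) = 1.708 s.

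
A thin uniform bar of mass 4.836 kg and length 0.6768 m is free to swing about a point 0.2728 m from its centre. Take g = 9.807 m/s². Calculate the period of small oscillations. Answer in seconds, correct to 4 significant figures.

For a physical pendulum T = 2π√(I/(mgd)), with d = 0.27280 m from pivot to centre of mass.
I_cm = mL²/12 = 4.836 × 0.6768²/12 = 0.18460 kg·m²; I = I_cm + md² = 0.18460 + 4.836 × 0.27280² = 0.54449 kg·m².
T = 2π√(0.54449/(4.836 × 9.807 × 0.27280)) = 1.289 s.

1.289 s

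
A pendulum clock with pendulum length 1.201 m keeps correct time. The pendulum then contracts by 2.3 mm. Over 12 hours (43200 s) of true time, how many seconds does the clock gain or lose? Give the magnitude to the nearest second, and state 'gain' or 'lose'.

gain 41 s

T ∝ √L, so T'/T = √(1.19870/1.201) = 0.999042.
In 43200 s of true time the clock registers 43200/0.999042 = 43241.4 s, so it gains 41 s.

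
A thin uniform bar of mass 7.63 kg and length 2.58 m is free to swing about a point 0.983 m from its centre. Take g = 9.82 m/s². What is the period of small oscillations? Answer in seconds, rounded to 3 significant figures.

2.49 s

For a physical pendulum T = 2π√(I/(mgd)), with d = 0.9830 m from pivot to centre of mass.
I_cm = mL²/12 = 7.63 × 2.58²/12 = 4.232 kg·m²; I = I_cm + md² = 4.232 + 7.63 × 0.9830² = 11.61 kg·m².
T = 2π√(11.61/(7.63 × 9.82 × 0.9830)) = 2.49 s.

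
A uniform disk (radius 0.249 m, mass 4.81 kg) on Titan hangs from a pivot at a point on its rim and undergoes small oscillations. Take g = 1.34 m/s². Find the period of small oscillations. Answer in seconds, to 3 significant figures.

I_cm = ½mr² = 0.1491 kg·m². The pivot is at distance d = 0.249 m from the centre of mass.
By the parallel-axis theorem, I = I_cm + md² = 0.1491 + 0.2982 = 0.4473 kg·m².
T = 2π√(I/(mgd)) = 2π√(0.4473/(4.81 × 1.34 × 0.249)) = 3.32 s.

3.32 s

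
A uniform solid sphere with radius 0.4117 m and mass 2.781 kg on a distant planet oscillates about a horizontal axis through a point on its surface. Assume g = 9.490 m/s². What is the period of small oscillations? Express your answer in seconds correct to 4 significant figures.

1.548 s

I_cm = (2/5)mr² = 0.18855 kg·m². The pivot is at distance d = 0.4117 m from the centre of mass.
By the parallel-axis theorem, I = I_cm + md² = 0.18855 + 0.47137 = 0.65992 kg·m².
T = 2π√(I/(mgd)) = 2π√(0.65992/(2.781 × 9.490 × 0.4117)) = 1.548 s.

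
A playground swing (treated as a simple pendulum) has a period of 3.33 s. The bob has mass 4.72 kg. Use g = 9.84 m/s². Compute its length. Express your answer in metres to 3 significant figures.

2.76 m

From T = 2π√(L/g), L = gT²/(4π²) = 9.84 × 3.330²/(4π²) = 2.76 m.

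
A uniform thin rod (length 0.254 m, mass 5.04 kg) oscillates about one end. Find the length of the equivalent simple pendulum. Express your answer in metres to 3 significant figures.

0.169 m

The equivalent simple-pendulum length is L_eq = I/(md), where I is about the pivot and d = 0.1270 m.
I_cm = (1/12)mL² = 0.02710 kg·m², so I = I_cm + md² = 0.02710 + 0.08129 = 0.1084 kg·m².
L_eq = 0.1084/(5.04 × 0.1270) = 0.169 m.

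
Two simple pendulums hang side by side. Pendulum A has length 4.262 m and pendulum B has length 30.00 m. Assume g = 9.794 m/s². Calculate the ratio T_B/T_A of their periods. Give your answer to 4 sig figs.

2.653

T ∝ √L, so T_B/T_A = √(L_B/L_A) = √(30.00/4.262) = 2.653.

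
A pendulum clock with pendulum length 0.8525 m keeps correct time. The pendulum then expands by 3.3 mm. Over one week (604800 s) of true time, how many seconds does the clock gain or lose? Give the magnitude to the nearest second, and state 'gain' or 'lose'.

lose 1167 s

T ∝ √L, so T'/T = √(0.85580/0.8525) = 1.00193.
In 604800 s of true time the clock registers 604800/1.00193 = 603632.8 s, so it loses 1167 s.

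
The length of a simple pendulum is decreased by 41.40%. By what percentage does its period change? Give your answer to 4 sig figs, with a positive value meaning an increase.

-23.45%

T ∝ √L, so T'/T = √(0.58600) = 0.76551.
Percentage change in T = (0.76551 − 1) × 100% = -23.45%.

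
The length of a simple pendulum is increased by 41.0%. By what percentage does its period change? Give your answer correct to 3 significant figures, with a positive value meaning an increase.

18.7%

T ∝ √L, so T'/T = √(1.410) = 1.187.
Percentage change in T = (1.187 − 1) × 100% = 18.7%.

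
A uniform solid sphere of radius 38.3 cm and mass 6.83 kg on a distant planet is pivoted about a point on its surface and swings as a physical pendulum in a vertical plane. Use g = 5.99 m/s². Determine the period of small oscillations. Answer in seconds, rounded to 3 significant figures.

1.88 s

I_cm = (2/5)mr² = 0.4008 kg·m². The pivot is at distance d = 0.383 m from the centre of mass.
By the parallel-axis theorem, I = I_cm + md² = 0.4008 + 1.002 = 1.403 kg·m².
T = 2π√(I/(mgd)) = 2π√(1.403/(6.83 × 5.99 × 0.383)) = 1.88 s.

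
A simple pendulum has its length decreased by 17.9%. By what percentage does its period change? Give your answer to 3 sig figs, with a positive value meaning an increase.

T ∝ √L, so T'/T = √(0.8210) = 0.9061.
Percentage change in T = (0.9061 − 1) × 100% = -9.39%.

-9.39%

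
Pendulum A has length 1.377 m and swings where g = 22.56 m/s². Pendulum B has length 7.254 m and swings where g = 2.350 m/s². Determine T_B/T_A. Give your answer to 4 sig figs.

T = 2π√(L/g), so T_B/T_A = √((L_B/g_B)/(L_A/g_A)) = √((7.254/2.350)/(1.377/22.56)) = 7.111.

7.111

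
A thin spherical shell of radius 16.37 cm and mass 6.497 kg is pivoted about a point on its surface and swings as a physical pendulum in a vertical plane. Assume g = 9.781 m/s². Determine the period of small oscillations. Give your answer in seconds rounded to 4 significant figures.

I_cm = (2/3)mr² = 0.11607 kg·m². The pivot is at distance d = 0.1637 m from the centre of mass.
By the parallel-axis theorem, I = I_cm + md² = 0.11607 + 0.17410 = 0.29017 kg·m².
T = 2π√(I/(mgd)) = 2π√(0.29017/(6.497 × 9.781 × 0.1637)) = 1.049 s.

1.049 s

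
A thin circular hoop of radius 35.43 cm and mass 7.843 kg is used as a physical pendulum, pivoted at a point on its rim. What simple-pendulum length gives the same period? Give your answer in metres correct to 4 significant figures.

0.7086 m

The equivalent simple-pendulum length is L_eq = I/(md), where I is about the pivot and d = 0.35430 m.
I_cm = mR² = 0.98452 kg·m², so I = I_cm + md² = 0.98452 + 0.98452 = 1.9690 kg·m².
L_eq = 1.9690/(7.843 × 0.35430) = 0.7086 m.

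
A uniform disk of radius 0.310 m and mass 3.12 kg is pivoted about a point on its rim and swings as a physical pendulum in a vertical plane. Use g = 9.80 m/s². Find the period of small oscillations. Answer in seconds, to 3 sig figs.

1.37 s

I_cm = ½mr² = 0.1499 kg·m². The pivot is at distance d = 0.310 m from the centre of mass.
By the parallel-axis theorem, I = I_cm + md² = 0.1499 + 0.2998 = 0.4497 kg·m².
T = 2π√(I/(mgd)) = 2π√(0.4497/(3.12 × 9.80 × 0.310)) = 1.37 s.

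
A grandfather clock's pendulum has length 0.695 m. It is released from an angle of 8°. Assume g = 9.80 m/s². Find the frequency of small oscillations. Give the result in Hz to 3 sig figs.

0.598 Hz

T = 2π√(L/g) = 2π√(0.695/9.80) = 1.673 s, so f = 1/T = 0.598 Hz.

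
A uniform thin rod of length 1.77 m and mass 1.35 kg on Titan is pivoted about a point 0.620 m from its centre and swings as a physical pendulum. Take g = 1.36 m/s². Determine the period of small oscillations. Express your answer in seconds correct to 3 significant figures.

5.50 s

For a physical pendulum T = 2π√(I/(mgd)), with d = 0.6200 m from pivot to centre of mass.
I_cm = mL²/12 = 1.35 × 1.77²/12 = 0.3525 kg·m²; I = I_cm + md² = 0.3525 + 1.35 × 0.6200² = 0.8714 kg·m².
T = 2π√(0.8714/(1.35 × 1.36 × 0.6200)) = 5.50 s.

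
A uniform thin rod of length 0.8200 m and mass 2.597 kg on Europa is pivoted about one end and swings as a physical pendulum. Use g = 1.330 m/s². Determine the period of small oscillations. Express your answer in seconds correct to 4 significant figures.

4.028 s

For a physical pendulum T = 2π√(I/(mgd)), with d = 0.41000 m from pivot to centre of mass.
I_cm = mL²/12 = 2.597 × 0.8200²/12 = 0.14552 kg·m²; I = I_cm + md² = 0.14552 + 2.597 × 0.41000² = 0.58207 kg·m².
T = 2π√(0.58207/(2.597 × 1.330 × 0.41000)) = 4.028 s.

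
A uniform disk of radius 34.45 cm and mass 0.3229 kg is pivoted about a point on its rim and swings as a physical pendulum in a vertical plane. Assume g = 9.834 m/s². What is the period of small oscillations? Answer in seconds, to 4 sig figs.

1.440 s

I_cm = ½mr² = 0.019161 kg·m². The pivot is at distance d = 0.3445 m from the centre of mass.
By the parallel-axis theorem, I = I_cm + md² = 0.019161 + 0.038322 = 0.057483 kg·m².
T = 2π√(I/(mgd)) = 2π√(0.057483/(0.3229 × 9.834 × 0.3445)) = 1.440 s.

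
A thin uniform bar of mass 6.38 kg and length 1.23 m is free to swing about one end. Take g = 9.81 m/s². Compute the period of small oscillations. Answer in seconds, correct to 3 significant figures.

For a physical pendulum T = 2π√(I/(mgd)), with d = 0.6150 m from pivot to centre of mass.
I_cm = mL²/12 = 6.38 × 1.23²/12 = 0.8044 kg·m²; I = I_cm + md² = 0.8044 + 6.38 × 0.6150² = 3.217 kg·m².
T = 2π√(3.217/(6.38 × 9.81 × 0.6150)) = 1.82 s.

1.82 s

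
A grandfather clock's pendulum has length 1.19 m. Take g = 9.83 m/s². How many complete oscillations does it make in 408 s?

T = 2π√(L/g) = 2π√(1.19/9.83) = 2.186 s.
Number of complete oscillations = ⌊408/2.186⌋ = ⌊186.6⌋ = 186.

186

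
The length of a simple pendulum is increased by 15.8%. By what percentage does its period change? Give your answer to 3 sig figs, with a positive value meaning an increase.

7.61%

T ∝ √L, so T'/T = √(1.158) = 1.076.
Percentage change in T = (1.076 − 1) × 100% = 7.61%.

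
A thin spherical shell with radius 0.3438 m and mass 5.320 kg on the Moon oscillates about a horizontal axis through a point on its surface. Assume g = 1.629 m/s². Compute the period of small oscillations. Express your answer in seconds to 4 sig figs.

3.726 s

I_cm = (2/3)mr² = 0.41921 kg·m². The pivot is at distance d = 0.3438 m from the centre of mass.
By the parallel-axis theorem, I = I_cm + md² = 0.41921 + 0.62882 = 1.0480 kg·m².
T = 2π√(I/(mgd)) = 2π√(1.0480/(5.320 × 1.629 × 0.3438)) = 3.726 s.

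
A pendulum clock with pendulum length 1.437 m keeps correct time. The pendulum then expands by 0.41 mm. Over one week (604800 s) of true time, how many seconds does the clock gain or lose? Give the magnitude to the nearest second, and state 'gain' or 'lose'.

T ∝ √L, so T'/T = √(1.43741/1.437) = 1.00014.
In 604800 s of true time the clock registers 604800/1.00014 = 604713.7 s, so it loses 86 s.

lose 86 s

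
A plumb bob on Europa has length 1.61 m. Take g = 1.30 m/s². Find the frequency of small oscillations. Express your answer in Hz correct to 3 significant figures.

T = 2π√(L/g) = 2π√(1.61/1.30) = 6.992 s, so f = 1/T = 0.143 Hz.

0.143 Hz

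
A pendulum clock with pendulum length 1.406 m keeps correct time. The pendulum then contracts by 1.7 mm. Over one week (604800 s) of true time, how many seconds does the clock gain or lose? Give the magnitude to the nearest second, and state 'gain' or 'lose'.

gain 366 s

T ∝ √L, so T'/T = √(1.40430/1.406) = 0.999395.
In 604800 s of true time the clock registers 604800/0.999395 = 605166.0 s, so it gains 366 s.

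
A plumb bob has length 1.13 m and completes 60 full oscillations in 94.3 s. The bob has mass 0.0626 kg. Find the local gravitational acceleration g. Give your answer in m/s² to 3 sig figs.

T = 94.3/60 = 1.572 s.
From T = 2π√(L/g), g = 4π²L/T² = 4π² × 1.13/1.572² = 18.1 m/s².

18.1 m/s²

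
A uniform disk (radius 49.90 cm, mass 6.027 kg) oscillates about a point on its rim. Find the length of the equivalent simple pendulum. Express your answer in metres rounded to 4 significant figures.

0.7485 m

The equivalent simple-pendulum length is L_eq = I/(md), where I is about the pivot and d = 0.49900 m.
I_cm = ½mR² = 0.75036 kg·m², so I = I_cm + md² = 0.75036 + 1.5007 = 2.2511 kg·m².
L_eq = 2.2511/(6.027 × 0.49900) = 0.7485 m.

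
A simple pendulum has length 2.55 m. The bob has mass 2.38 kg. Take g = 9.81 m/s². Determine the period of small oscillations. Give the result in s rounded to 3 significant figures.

T = 2π√(L/g) = 2π√(2.55/9.81) = 2π × 0.5098 = 3.20 s.

3.20 s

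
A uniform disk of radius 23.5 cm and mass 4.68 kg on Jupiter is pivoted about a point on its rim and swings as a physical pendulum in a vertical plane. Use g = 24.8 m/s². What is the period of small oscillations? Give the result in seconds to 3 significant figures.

0.749 s

I_cm = ½mr² = 0.1292 kg·m². The pivot is at distance d = 0.235 m from the centre of mass.
By the parallel-axis theorem, I = I_cm + md² = 0.1292 + 0.2585 = 0.3877 kg·m².
T = 2π√(I/(mgd)) = 2π√(0.3877/(4.68 × 24.8 × 0.235)) = 0.749 s.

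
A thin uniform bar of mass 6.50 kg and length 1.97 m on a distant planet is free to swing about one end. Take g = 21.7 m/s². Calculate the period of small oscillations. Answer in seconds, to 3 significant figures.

1.55 s

For a physical pendulum T = 2π√(I/(mgd)), with d = 0.9850 m from pivot to centre of mass.
I_cm = mL²/12 = 6.50 × 1.97²/12 = 2.102 kg·m²; I = I_cm + md² = 2.102 + 6.50 × 0.9850² = 8.409 kg·m².
T = 2π√(8.409/(6.50 × 21.7 × 0.9850)) = 1.55 s.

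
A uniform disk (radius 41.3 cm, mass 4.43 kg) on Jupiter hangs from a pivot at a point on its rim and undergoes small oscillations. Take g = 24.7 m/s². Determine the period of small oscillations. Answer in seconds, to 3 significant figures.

0.995 s

I_cm = ½mr² = 0.3778 kg·m². The pivot is at distance d = 0.413 m from the centre of mass.
By the parallel-axis theorem, I = I_cm + md² = 0.3778 + 0.7556 = 1.133 kg·m².
T = 2π√(I/(mgd)) = 2π√(1.133/(4.43 × 24.7 × 0.413)) = 0.995 s.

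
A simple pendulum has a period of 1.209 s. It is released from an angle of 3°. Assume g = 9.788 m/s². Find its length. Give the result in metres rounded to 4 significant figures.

From T = 2π√(L/g), L = gT²/(4π²) = 9.788 × 1.2090²/(4π²) = 0.3624 m.

0.3624 m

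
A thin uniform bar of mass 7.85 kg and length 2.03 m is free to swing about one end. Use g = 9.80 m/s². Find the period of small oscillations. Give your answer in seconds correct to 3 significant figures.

For a physical pendulum T = 2π√(I/(mgd)), with d = 1.015 m from pivot to centre of mass.
I_cm = mL²/12 = 7.85 × 2.03²/12 = 2.696 kg·m²; I = I_cm + md² = 2.696 + 7.85 × 1.015² = 10.78 kg·m².
T = 2π√(10.78/(7.85 × 9.80 × 1.015)) = 2.33 s.

2.33 s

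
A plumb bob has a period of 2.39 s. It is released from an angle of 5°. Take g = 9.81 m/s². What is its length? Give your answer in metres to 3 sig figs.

From T = 2π√(L/g), L = gT²/(4π²) = 9.81 × 2.390²/(4π²) = 1.42 m.

1.42 m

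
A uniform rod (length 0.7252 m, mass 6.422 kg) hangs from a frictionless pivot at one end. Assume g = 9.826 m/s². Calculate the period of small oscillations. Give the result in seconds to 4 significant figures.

For a physical pendulum T = 2π√(I/(mgd)), with d = 0.36260 m from pivot to centre of mass.
I_cm = mL²/12 = 6.422 × 0.7252²/12 = 0.28145 kg·m²; I = I_cm + md² = 0.28145 + 6.422 × 0.36260² = 1.1258 kg·m².
T = 2π√(1.1258/(6.422 × 9.826 × 0.36260)) = 1.394 s.

1.394 s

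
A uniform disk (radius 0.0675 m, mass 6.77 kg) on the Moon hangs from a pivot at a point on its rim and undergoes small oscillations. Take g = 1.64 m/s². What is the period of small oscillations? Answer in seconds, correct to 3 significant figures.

1.56 s

I_cm = ½mr² = 0.01542 kg·m². The pivot is at distance d = 0.0675 m from the centre of mass.
By the parallel-axis theorem, I = I_cm + md² = 0.01542 + 0.03085 = 0.04627 kg·m².
T = 2π√(I/(mgd)) = 2π√(0.04627/(6.77 × 1.64 × 0.0675)) = 1.56 s.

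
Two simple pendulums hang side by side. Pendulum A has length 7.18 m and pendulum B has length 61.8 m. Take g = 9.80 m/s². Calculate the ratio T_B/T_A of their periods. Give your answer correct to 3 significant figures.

T ∝ √L, so T_B/T_A = √(L_B/L_A) = √(61.8/7.18) = 2.93.

2.93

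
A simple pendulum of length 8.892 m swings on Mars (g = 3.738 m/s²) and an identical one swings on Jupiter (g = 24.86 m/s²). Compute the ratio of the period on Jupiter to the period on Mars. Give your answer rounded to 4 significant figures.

0.3878

T ∝ 1/√g, so T₂/T₁ = √(g₁/g₂) = √(3.738/24.86) = 0.3878.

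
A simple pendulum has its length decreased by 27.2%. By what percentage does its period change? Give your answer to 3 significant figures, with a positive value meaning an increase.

T ∝ √L, so T'/T = √(0.7280) = 0.8532.
Percentage change in T = (0.8532 − 1) × 100% = -14.7%.

-14.7%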